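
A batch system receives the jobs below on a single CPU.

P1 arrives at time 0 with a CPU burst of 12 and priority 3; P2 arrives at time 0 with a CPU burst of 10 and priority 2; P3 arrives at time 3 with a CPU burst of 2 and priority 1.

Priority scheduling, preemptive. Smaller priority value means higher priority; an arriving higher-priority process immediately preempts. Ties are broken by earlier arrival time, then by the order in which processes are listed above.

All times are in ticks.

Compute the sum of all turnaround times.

Timeline: | P2 0-3 | P3 3-5 | P2 5-12 | P1 12-24 |
Completion: P1=24  P2=12  P3=5
Turnaround (C−A): P1=24  P2=12  P3=2
Turnaround = completion − arrival: P1=24, P2=12, P3=2
Total turnaround = 24 + 12 + 2 = 38

38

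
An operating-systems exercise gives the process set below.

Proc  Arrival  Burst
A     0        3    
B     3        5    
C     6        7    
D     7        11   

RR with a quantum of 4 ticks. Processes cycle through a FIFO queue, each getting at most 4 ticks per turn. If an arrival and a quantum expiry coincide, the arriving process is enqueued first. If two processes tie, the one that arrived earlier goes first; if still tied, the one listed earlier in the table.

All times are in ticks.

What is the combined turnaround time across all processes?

48

Schedule: | A 0-3 | B 3-7 | C 7-11 | D 11-15 | B 15-16 | C 16-19 | D 19-26 |
Completion: A=3  B=16  C=19  D=26
Turnaround (C−A): A=3  B=13  C=13  D=19
Turnaround = completion − arrival: A=3, B=13, C=13, D=19
Total turnaround = 3 + 13 + 13 + 19 = 48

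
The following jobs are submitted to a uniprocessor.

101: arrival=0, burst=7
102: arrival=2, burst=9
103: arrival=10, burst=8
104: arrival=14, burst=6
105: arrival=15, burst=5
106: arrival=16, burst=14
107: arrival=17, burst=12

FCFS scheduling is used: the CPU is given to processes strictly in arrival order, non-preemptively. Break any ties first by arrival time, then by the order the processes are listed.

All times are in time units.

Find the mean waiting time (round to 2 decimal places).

Schedule: | 101 0-7 | 102 7-16 | 103 16-24 | 104 24-30 | 105 30-35 | 106 35-49 | 107 49-61 |
Completion: 101=7  102=16  103=24  104=30  105=35  106=49  107=61
Turnaround (C−A): 101=7  102=14  103=14  104=16  105=20  106=33  107=44
Waiting times: 101=0, 102=5, 103=6, 104=10, 105=15, 106=19, 107=32
Average waiting = (0+5+6+10+15+19+32) / 7 = 87/7 = 12.43

12.43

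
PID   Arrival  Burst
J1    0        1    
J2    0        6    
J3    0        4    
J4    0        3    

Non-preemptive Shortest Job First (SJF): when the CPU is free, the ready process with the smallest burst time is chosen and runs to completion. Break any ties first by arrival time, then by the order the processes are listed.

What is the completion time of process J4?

Schedule: | J1 0-1 | J4 1-4 | J3 4-8 | J2 8-14 |
Completion: J1=1  J2=14  J3=8  J4=4
Turnaround (C−A): J1=1  J2=14  J3=8  J4=4

4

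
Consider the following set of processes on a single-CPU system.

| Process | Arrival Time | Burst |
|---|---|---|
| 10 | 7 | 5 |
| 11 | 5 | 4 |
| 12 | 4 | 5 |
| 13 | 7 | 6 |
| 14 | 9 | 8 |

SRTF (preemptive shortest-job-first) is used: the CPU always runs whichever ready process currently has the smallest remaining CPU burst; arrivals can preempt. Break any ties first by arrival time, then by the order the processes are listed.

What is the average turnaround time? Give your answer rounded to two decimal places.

Timeline: | idle 0-4 | 12 4-9 | 11 9-13 | 10 13-18 | 13 18-24 | 14 24-32 |
Completion: 10=18  11=13  12=9  13=24  14=32
Turnaround times: 10=11, 11=8, 12=5, 13=17, 14=23
Average turnaround = (11+8+5+17+23) / 5 = 64/5 = 12.80

12.80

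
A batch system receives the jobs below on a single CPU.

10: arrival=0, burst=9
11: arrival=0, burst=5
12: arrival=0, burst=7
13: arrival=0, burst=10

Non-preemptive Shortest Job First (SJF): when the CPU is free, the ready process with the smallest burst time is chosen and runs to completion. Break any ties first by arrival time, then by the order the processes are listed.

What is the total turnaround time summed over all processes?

69

Gantt: | 11 0-5 | 12 5-12 | 10 12-21 | 13 21-31 |
Completion: 10=21  11=5  12=12  13=31
Turnaround (C−A): 10=21  11=5  12=12  13=31
Turnaround = completion − arrival: 10=21, 11=5, 12=12, 13=31
Total turnaround = 21 + 5 + 12 + 31 = 69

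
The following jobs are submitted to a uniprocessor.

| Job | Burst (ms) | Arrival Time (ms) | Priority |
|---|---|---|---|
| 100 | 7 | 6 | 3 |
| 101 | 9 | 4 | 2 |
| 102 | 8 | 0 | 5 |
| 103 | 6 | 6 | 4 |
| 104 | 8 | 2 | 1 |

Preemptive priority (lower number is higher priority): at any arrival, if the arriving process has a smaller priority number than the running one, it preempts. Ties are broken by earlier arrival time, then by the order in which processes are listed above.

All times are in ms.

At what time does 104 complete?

10

Gantt: | 102 0-2 | 104 2-10 | 101 10-19 | 100 19-26 | 103 26-32 | 102 32-38 |
Completion: 100=26  101=19  102=38  103=32  104=10
Turnaround (C−A): 100=20  101=15  102=38  103=26  104=8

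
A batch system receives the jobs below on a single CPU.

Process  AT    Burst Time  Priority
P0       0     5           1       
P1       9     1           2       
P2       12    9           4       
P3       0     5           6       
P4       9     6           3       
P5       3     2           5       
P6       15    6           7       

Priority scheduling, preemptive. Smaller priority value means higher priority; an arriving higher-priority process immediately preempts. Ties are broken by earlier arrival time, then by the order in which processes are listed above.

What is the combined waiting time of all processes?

Gantt: | P0 0-5 | P5 5-7 | P3 7-9 | P1 9-10 | P4 10-16 | P2 16-25 | P3 25-28 | P6 28-34 |
Completion: P0=5  P1=10  P2=25  P3=28  P4=16  P5=7  P6=34
Turnaround (C−A): P0=5  P1=1  P2=13  P3=28  P4=7  P5=4  P6=19
Waiting = turnaround − burst: P0=0, P1=0, P2=4, P3=23, P4=1, P5=2, P6=13
Total waiting = 0 + 0 + 4 + 23 + 1 + 2 + 13 = 43

43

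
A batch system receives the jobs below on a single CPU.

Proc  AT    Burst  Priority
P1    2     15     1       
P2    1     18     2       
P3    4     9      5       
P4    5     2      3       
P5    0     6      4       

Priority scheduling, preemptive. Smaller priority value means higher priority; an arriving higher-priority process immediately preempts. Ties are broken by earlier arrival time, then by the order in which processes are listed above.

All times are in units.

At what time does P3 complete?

Timeline: | P5 0-1 | P2 1-2 | P1 2-17 | P2 17-34 | P4 34-36 | P5 36-41 | P3 41-50 |
Completion: P1=17  P2=34  P3=50  P4=36  P5=41

50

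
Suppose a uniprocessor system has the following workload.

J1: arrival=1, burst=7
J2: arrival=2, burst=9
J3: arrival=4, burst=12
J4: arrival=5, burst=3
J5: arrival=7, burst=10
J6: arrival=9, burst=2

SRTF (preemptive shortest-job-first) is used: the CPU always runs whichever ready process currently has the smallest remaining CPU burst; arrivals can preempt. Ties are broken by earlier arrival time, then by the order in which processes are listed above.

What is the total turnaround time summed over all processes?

102

Gantt: | idle 0-1 | J1 1-8 | J4 8-11 | J6 11-13 | J2 13-22 | J5 22-32 | J3 32-44 |
Completion: J1=8  J2=22  J3=44  J4=11  J5=32  J6=13
Turnaround (C−A): J1=7  J2=20  J3=40  J4=6  J5=25  J6=4
Turnaround = completion − arrival: J1=7, J2=20, J3=40, J4=6, J5=25, J6=4
Total turnaround = 7 + 20 + 40 + 6 + 25 + 4 = 102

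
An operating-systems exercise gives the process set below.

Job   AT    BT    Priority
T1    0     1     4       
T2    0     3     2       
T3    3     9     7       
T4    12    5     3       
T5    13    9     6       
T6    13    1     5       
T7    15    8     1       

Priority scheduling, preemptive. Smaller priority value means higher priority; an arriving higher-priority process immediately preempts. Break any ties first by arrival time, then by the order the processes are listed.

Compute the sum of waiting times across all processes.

60

Schedule: | T2 0-3 | T1 3-4 | T3 4-12 | T4 12-15 | T7 15-23 | T4 23-25 | T6 25-26 | T5 26-35 | T3 35-36 |
Completion: T1=4  T2=3  T3=36  T4=25  T5=35  T6=26  T7=23
Turnaround (C−A): T1=4  T2=3  T3=33  T4=13  T5=22  T6=13  T7=8
Waiting = turnaround − burst: T1=3, T2=0, T3=24, T4=8, T5=13, T6=12, T7=0
Total waiting = 3 + 0 + 24 + 8 + 13 + 12 + 0 = 60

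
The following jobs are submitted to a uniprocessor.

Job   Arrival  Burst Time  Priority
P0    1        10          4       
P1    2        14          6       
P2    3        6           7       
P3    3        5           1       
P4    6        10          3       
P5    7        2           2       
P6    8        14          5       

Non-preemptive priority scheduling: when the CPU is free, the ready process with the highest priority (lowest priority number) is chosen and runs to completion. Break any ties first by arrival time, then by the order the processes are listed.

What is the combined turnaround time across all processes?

203

Gantt: | idle 0-1 | P0 1-11 | P3 11-16 | P5 16-18 | P4 18-28 | P6 28-42 | P1 42-56 | P2 56-62 |
Completion: P0=11  P1=56  P2=62  P3=16  P4=28  P5=18  P6=42
Turnaround (C−A): P0=10  P1=54  P2=59  P3=13  P4=22  P5=11  P6=34
Turnaround = completion − arrival: P0=10, P1=54, P2=59, P3=13, P4=22, P5=11, P6=34
Total turnaround = 10 + 54 + 59 + 13 + 22 + 11 + 34 = 203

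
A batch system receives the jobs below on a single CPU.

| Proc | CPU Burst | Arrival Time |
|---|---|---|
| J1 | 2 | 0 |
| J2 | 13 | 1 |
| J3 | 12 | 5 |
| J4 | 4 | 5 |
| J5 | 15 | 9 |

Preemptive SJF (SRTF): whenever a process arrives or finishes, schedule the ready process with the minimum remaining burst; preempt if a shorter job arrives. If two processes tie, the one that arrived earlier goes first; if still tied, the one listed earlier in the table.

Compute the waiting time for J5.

Schedule: | J1 0-2 | J2 2-5 | J4 5-9 | J2 9-19 | J3 19-31 | J5 31-46 |
Completion: J1=2  J2=19  J3=31  J4=9  J5=46
Turnaround (C−A): J1=2  J2=18  J3=26  J4=4  J5=37
Waiting(J5) = turnaround − burst = 37 − 15 = 22

22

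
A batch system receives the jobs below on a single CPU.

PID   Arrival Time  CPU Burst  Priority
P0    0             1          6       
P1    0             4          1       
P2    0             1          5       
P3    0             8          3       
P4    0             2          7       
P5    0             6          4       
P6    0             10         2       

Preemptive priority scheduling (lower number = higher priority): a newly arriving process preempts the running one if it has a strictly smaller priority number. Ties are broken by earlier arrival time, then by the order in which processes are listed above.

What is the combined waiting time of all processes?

Gantt: | P1 0-4 | P6 4-14 | P3 14-22 | P5 22-28 | P2 28-29 | P0 29-30 | P4 30-32 |
Completion: P0=30  P1=4  P2=29  P3=22  P4=32  P5=28  P6=14
Waiting = turnaround − burst: P0=29, P1=0, P2=28, P3=14, P4=30, P5=22, P6=4
Total waiting = 29 + 0 + 28 + 14 + 30 + 22 + 4 = 127

127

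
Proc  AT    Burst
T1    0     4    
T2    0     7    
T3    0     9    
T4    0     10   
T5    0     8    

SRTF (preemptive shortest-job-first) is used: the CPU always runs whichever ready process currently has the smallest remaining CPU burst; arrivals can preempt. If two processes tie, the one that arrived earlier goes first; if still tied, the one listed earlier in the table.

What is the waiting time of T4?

Timeline: | T1 0-4 | T2 4-11 | T5 11-19 | T3 19-28 | T4 28-38 |
Completion: T1=4  T2=11  T3=28  T4=38  T5=19
Waiting(T4) = turnaround − burst = 38 − 10 = 28

28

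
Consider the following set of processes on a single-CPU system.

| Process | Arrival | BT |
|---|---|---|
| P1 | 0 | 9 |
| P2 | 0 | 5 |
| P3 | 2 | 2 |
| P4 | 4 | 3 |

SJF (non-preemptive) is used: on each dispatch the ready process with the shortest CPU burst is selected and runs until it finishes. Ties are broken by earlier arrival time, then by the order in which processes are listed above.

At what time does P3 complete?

Schedule: | P2 0-5 | P3 5-7 | P4 7-10 | P1 10-19 |
Completion: P1=19  P2=5  P3=7  P4=10
Turnaround (C−A): P1=19  P2=5  P3=5  P4=6

7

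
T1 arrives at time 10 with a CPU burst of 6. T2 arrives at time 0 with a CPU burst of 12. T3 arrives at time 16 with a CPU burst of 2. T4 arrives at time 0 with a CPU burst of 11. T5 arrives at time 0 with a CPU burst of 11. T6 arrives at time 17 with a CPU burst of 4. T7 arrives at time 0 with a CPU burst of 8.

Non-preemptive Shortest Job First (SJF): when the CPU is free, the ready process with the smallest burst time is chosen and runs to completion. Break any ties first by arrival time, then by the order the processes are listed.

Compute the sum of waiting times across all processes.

103

Schedule: | T7 0-8 | T4 8-19 | T3 19-21 | T6 21-25 | T1 25-31 | T5 31-42 | T2 42-54 |
Completion: T1=31  T2=54  T3=21  T4=19  T5=42  T6=25  T7=8
Turnaround (C−A): T1=21  T2=54  T3=5  T4=19  T5=42  T6=8  T7=8
Waiting = turnaround − burst: T1=15, T2=42, T3=3, T4=8, T5=31, T6=4, T7=0
Total waiting = 15 + 42 + 3 + 8 + 31 + 4 + 0 = 103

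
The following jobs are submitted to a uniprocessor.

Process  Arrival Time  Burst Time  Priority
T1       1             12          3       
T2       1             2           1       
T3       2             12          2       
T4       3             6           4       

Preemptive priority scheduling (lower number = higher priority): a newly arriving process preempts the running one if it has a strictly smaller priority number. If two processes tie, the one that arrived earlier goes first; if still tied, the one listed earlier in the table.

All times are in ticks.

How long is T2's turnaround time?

2

Timeline: | idle 0-1 | T2 1-3 | T3 3-15 | T1 15-27 | T4 27-33 |
Completion: T1=27  T2=3  T3=15  T4=33
Turnaround (C−A): T1=26  T2=2  T3=13  T4=30
Turnaround(T2) = completion − arrival = 3 − 1 = 2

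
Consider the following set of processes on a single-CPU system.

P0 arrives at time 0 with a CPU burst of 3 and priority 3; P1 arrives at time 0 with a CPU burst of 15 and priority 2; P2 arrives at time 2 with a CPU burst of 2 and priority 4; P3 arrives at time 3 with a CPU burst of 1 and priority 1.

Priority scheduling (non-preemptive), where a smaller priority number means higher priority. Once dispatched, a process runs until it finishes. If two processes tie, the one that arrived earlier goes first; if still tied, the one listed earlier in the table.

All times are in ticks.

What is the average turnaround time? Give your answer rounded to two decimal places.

16.50

Gantt: | P1 0-15 | P3 15-16 | P0 16-19 | P2 19-21 |
Completion: P0=19  P1=15  P2=21  P3=16
Turnaround times: P0=19, P1=15, P2=19, P3=13
Average turnaround = (19+15+19+13) / 4 = 66/4 = 16.50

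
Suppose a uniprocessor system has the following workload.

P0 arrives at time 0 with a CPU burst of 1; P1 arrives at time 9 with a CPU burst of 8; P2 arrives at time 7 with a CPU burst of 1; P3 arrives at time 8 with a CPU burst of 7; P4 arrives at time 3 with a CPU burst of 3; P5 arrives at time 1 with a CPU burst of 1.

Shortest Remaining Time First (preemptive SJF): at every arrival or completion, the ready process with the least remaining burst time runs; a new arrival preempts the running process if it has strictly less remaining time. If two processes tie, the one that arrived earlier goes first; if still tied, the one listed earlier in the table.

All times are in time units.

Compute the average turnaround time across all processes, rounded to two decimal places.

Timeline: | P0 0-1 | P5 1-2 | idle 2-3 | P4 3-6 | idle 6-7 | P2 7-8 | P3 8-15 | P1 15-23 |
Completion: P0=1  P1=23  P2=8  P3=15  P4=6  P5=2
Turnaround (C−A): P0=1  P1=14  P2=1  P3=7  P4=3  P5=1
Turnaround times: P0=1, P1=14, P2=1, P3=7, P4=3, P5=1
Average turnaround = (1+14+1+7+3+1) / 6 = 27/6 = 4.50

4.50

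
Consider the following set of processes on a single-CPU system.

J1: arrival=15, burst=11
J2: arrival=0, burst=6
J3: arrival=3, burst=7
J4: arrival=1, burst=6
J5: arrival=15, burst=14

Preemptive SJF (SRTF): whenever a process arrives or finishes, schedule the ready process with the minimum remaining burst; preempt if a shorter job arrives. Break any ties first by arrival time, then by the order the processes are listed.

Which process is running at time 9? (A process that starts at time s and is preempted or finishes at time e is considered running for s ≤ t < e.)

J4

Gantt: | J2 0-6 | J4 6-12 | J3 12-19 | J1 19-30 | J5 30-44 |
Completion: J1=30  J2=6  J3=19  J4=12  J5=44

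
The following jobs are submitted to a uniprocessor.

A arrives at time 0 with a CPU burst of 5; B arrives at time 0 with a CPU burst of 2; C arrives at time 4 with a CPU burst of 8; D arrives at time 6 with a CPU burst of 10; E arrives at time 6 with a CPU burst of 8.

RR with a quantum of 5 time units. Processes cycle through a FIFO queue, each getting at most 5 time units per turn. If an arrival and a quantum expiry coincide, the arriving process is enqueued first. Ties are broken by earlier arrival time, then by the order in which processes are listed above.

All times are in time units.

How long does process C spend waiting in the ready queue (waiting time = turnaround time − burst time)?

13

Schedule: | A 0-5 | B 5-7 | C 7-12 | D 12-17 | E 17-22 | C 22-25 | D 25-30 | E 30-33 |
Completion: A=5  B=7  C=25  D=30  E=33
Waiting(C) = turnaround − burst = 21 − 8 = 13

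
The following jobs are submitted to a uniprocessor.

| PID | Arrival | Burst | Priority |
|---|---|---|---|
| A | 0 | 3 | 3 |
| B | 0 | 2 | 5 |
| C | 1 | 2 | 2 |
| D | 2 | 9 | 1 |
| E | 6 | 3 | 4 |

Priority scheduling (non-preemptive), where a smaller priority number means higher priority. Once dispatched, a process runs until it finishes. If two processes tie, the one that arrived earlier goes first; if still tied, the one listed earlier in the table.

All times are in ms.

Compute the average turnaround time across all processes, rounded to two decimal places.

Timeline: | A 0-3 | D 3-12 | C 12-14 | E 14-17 | B 17-19 |
Completion: A=3  B=19  C=14  D=12  E=17
Turnaround (C−A): A=3  B=19  C=13  D=10  E=11
Turnaround times: A=3, B=19, C=13, D=10, E=11
Average turnaround = (3+19+13+10+11) / 5 = 56/5 = 11.20

11.20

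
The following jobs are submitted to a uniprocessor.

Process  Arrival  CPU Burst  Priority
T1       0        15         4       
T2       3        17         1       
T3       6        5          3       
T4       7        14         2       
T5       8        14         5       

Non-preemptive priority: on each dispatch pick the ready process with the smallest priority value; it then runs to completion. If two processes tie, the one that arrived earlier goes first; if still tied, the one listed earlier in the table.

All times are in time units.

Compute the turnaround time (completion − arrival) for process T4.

39

Schedule: | T1 0-15 | T2 15-32 | T4 32-46 | T3 46-51 | T5 51-65 |
Completion: T1=15  T2=32  T3=51  T4=46  T5=65
Turnaround (C−A): T1=15  T2=29  T3=45  T4=39  T5=57
Turnaround(T4) = completion − arrival = 46 − 7 = 39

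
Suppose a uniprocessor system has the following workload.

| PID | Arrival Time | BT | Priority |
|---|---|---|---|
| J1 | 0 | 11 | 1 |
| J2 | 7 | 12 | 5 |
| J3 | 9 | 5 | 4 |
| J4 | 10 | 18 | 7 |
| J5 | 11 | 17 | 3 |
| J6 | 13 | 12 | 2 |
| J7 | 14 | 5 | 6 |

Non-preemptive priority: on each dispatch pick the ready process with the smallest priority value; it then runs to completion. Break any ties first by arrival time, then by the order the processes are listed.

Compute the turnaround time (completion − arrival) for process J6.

Timeline: | J1 0-11 | J5 11-28 | J6 28-40 | J3 40-45 | J2 45-57 | J7 57-62 | J4 62-80 |
Completion: J1=11  J2=57  J3=45  J4=80  J5=28  J6=40  J7=62
Turnaround (C−A): J1=11  J2=50  J3=36  J4=70  J5=17  J6=27  J7=48
Turnaround(J6) = completion − arrival = 40 − 13 = 27

27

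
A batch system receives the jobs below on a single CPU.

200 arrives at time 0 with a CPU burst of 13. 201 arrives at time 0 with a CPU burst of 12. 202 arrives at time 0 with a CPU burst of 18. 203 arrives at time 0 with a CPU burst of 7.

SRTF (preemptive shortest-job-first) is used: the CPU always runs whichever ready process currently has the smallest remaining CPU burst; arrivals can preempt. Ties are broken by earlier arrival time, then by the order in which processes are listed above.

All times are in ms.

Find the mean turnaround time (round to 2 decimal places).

Timeline: | 203 0-7 | 201 7-19 | 200 19-32 | 202 32-50 |
Completion: 200=32  201=19  202=50  203=7
Turnaround (C−A): 200=32  201=19  202=50  203=7
Turnaround times: 200=32, 201=19, 202=50, 203=7
Average turnaround = (32+19+50+7) / 4 = 108/4 = 27.00

27.00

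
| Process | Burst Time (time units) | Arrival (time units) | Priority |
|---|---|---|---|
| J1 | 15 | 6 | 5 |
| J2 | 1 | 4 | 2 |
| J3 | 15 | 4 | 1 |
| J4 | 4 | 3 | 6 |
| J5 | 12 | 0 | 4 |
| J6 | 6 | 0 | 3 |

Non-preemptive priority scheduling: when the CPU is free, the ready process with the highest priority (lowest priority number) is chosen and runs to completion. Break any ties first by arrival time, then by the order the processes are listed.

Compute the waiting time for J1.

Schedule: | J6 0-6 | J3 6-21 | J2 21-22 | J5 22-34 | J1 34-49 | J4 49-53 |
Completion: J1=49  J2=22  J3=21  J4=53  J5=34  J6=6
Turnaround (C−A): J1=43  J2=18  J3=17  J4=50  J5=34  J6=6
Waiting(J1) = turnaround − burst = 43 − 15 = 28

28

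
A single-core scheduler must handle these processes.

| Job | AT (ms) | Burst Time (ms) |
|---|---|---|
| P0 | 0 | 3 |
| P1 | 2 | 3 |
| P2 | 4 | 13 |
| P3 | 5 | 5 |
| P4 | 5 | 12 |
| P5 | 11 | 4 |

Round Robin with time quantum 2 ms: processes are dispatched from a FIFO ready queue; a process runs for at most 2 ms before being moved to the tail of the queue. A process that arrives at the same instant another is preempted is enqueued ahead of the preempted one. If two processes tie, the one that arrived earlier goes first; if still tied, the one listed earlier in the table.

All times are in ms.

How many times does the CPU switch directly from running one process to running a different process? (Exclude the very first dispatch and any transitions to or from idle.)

21

Gantt: | P0 0-2 | P1 2-4 | P0 4-5 | P2 5-7 | P1 7-8 | P3 8-10 | P4 10-12 | P2 12-14 | P3 14-16 | P5 16-18 | P4 18-20 | P2 20-22 | P3 22-23 | P5 23-25 | P4 25-27 | P2 27-29 | P4 29-31 | P2 31-33 | P4 33-35 | P2 35-37 | P4 37-39 | P2 39-40 |
Completion: P0=5  P1=8  P2=40  P3=23  P4=39  P5=25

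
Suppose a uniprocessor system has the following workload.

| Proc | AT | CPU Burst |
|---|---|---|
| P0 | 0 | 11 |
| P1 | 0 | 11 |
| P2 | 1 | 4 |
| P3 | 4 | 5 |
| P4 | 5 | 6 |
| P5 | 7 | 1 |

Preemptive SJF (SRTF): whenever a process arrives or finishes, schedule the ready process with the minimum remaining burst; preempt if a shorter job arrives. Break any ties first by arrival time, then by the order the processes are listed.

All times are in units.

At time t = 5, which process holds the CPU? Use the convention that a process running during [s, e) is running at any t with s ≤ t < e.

P3

Gantt: | P0 0-1 | P2 1-5 | P3 5-7 | P5 7-8 | P3 8-11 | P4 11-17 | P0 17-27 | P1 27-38 |
Completion: P0=27  P1=38  P2=5  P3=11  P4=17  P5=8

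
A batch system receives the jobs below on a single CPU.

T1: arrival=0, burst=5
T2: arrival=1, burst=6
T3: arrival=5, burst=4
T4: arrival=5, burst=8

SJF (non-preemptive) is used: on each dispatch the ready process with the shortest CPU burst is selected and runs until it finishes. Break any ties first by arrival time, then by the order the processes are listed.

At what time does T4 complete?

Timeline: | T1 0-5 | T3 5-9 | T2 9-15 | T4 15-23 |
Completion: T1=5  T2=15  T3=9  T4=23
Turnaround (C−A): T1=5  T2=14  T3=4  T4=18

23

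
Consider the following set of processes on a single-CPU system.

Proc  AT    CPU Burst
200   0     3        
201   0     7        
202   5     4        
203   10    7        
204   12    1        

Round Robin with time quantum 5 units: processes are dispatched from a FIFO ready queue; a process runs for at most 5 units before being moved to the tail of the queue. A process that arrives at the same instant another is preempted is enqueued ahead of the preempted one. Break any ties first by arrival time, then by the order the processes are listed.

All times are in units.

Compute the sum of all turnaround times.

Gantt: | 200 0-3 | 201 3-8 | 202 8-12 | 201 12-14 | 203 14-19 | 204 19-20 | 203 20-22 |
Completion: 200=3  201=14  202=12  203=22  204=20
Turnaround (C−A): 200=3  201=14  202=7  203=12  204=8
Turnaround = completion − arrival: 200=3, 201=14, 202=7, 203=12, 204=8
Total turnaround = 3 + 14 + 7 + 12 + 8 = 44

44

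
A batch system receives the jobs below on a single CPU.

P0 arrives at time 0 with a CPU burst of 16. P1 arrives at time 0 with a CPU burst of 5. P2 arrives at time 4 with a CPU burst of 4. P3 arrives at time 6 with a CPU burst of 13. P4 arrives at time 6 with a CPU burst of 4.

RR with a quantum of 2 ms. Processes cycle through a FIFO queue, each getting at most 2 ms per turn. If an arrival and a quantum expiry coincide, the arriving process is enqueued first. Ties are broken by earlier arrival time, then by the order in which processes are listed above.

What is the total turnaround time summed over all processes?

Timeline: | P0 0-2 | P1 2-4 | P0 4-6 | P2 6-8 | P1 8-10 | P3 10-12 | P4 12-14 | P0 14-16 | P2 16-18 | P1 18-19 | P3 19-21 | P4 21-23 | P0 23-25 | P3 25-27 | P0 27-29 | P3 29-31 | P0 31-33 | P3 33-35 | P0 35-37 | P3 37-39 | P0 39-41 | P3 41-42 |
Completion: P0=41  P1=19  P2=18  P3=42  P4=23
Turnaround (C−A): P0=41  P1=19  P2=14  P3=36  P4=17
Turnaround = completion − arrival: P0=41, P1=19, P2=14, P3=36, P4=17
Total turnaround = 41 + 19 + 14 + 36 + 17 = 127

127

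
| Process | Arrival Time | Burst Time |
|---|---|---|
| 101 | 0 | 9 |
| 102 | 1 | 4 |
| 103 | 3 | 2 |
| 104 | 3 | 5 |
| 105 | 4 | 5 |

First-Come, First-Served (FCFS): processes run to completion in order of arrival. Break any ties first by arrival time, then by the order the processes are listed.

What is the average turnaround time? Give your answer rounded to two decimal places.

14.20

Timeline: | 101 0-9 | 102 9-13 | 103 13-15 | 104 15-20 | 105 20-25 |
Completion: 101=9  102=13  103=15  104=20  105=25
Turnaround times: 101=9, 102=12, 103=12, 104=17, 105=21
Average turnaround = (9+12+12+17+21) / 5 = 71/5 = 14.20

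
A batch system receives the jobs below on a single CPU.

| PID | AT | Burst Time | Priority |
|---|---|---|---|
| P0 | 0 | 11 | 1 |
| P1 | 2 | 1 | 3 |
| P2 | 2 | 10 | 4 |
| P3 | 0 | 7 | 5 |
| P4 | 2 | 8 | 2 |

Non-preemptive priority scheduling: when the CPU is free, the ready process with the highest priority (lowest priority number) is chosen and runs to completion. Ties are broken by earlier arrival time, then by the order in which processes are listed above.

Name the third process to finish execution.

P1

Schedule: | P0 0-11 | P4 11-19 | P1 19-20 | P2 20-30 | P3 30-37 |
Completion: P0=11  P1=20  P2=30  P3=37  P4=19
Turnaround (C−A): P0=11  P1=18  P2=28  P3=37  P4=17
Finish order: P0 → P4 → P1 → P2 → P3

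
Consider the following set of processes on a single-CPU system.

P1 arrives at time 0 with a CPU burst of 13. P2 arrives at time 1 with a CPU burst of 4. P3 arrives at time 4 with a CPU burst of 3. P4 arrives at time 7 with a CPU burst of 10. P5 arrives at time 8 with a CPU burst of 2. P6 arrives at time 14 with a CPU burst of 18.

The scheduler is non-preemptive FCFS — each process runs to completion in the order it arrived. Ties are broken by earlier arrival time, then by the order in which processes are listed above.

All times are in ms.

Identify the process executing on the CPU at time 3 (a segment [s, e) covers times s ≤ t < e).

Timeline: | P1 0-13 | P2 13-17 | P3 17-20 | P4 20-30 | P5 30-32 | P6 32-50 |
Completion: P1=13  P2=17  P3=20  P4=30  P5=32  P6=50

P1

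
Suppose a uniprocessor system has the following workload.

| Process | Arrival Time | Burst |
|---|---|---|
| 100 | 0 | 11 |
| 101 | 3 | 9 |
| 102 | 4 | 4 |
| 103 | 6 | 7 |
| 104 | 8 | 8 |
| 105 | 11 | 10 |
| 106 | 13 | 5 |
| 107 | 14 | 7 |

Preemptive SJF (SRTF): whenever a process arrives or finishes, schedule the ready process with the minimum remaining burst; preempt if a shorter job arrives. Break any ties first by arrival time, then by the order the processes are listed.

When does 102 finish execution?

Timeline: | 100 0-4 | 102 4-8 | 100 8-15 | 106 15-20 | 103 20-27 | 107 27-34 | 104 34-42 | 101 42-51 | 105 51-61 |
Completion: 100=15  101=51  102=8  103=27  104=42  105=61  106=20  107=34
Turnaround (C−A): 100=15  101=48  102=4  103=21  104=34  105=50  106=7  107=20

8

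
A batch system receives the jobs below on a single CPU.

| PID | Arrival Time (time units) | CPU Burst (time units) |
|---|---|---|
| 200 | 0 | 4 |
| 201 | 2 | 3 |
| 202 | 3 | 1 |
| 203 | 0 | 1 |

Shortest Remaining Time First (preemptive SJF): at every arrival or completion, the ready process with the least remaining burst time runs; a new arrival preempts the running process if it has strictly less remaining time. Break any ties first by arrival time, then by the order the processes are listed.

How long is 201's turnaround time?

7

Gantt: | 203 0-1 | 200 1-3 | 202 3-4 | 200 4-6 | 201 6-9 |
Completion: 200=6  201=9  202=4  203=1
Turnaround(201) = completion − arrival = 9 − 2 = 7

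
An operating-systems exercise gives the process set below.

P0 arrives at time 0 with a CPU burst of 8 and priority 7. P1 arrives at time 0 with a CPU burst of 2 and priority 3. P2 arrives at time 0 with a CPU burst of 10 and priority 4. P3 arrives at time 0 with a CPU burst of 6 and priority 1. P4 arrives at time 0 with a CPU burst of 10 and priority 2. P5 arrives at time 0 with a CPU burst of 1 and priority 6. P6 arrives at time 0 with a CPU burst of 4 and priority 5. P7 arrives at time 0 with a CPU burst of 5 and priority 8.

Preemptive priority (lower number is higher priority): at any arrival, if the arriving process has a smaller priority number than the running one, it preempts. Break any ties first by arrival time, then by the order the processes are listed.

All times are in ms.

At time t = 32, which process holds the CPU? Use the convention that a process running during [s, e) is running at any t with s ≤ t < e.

P5

Timeline: | P3 0-6 | P4 6-16 | P1 16-18 | P2 18-28 | P6 28-32 | P5 32-33 | P0 33-41 | P7 41-46 |
Completion: P0=41  P1=18  P2=28  P3=6  P4=16  P5=33  P6=32  P7=46
Turnaround (C−A): P0=41  P1=18  P2=28  P3=6  P4=16  P5=33  P6=32  P7=46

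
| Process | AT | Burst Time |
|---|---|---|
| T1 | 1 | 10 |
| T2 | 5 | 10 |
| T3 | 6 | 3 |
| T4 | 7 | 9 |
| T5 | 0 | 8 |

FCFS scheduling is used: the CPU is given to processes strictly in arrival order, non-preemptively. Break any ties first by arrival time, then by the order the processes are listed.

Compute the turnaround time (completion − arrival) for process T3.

Schedule: | T5 0-8 | T1 8-18 | T2 18-28 | T3 28-31 | T4 31-40 |
Completion: T1=18  T2=28  T3=31  T4=40  T5=8
Turnaround (C−A): T1=17  T2=23  T3=25  T4=33  T5=8
Turnaround(T3) = completion − arrival = 31 − 6 = 25

25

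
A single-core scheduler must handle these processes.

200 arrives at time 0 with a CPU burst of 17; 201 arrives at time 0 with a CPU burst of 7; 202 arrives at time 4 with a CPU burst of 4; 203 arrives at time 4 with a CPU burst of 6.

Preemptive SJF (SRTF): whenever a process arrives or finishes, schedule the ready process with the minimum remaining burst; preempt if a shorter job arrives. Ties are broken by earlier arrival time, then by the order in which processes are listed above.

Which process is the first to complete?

Gantt: | 201 0-7 | 202 7-11 | 203 11-17 | 200 17-34 |
Completion: 200=34  201=7  202=11  203=17
Turnaround (C−A): 200=34  201=7  202=7  203=13
Finish order: 201 → 202 → 203 → 200

201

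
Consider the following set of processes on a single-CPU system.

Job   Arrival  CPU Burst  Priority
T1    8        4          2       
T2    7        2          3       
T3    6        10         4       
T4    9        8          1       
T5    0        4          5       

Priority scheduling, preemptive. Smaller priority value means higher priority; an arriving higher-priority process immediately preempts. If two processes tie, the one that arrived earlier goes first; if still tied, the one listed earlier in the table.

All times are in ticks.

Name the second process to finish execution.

T4

Timeline: | T5 0-4 | idle 4-6 | T3 6-7 | T2 7-8 | T1 8-9 | T4 9-17 | T1 17-20 | T2 20-21 | T3 21-30 |
Completion: T1=20  T2=21  T3=30  T4=17  T5=4
Turnaround (C−A): T1=12  T2=14  T3=24  T4=8  T5=4
Finish order: T5 → T4 → T1 → T2 → T3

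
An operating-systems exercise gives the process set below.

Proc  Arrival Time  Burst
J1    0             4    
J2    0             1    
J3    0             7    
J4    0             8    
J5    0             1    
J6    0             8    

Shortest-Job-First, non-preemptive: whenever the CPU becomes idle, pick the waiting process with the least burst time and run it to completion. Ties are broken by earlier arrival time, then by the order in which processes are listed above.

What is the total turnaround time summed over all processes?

72

Timeline: | J2 0-1 | J5 1-2 | J1 2-6 | J3 6-13 | J4 13-21 | J6 21-29 |
Completion: J1=6  J2=1  J3=13  J4=21  J5=2  J6=29
Turnaround = completion − arrival: J1=6, J2=1, J3=13, J4=21, J5=2, J6=29
Total turnaround = 6 + 1 + 13 + 21 + 2 + 29 = 72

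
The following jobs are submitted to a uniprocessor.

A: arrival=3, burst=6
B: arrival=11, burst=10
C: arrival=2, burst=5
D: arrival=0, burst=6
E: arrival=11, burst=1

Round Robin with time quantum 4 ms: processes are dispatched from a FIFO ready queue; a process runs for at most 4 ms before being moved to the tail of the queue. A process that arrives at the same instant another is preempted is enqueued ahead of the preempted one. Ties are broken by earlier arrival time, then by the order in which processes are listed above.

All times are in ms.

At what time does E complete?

20

Timeline: | D 0-4 | C 4-8 | A 8-12 | D 12-14 | C 14-15 | B 15-19 | E 19-20 | A 20-22 | B 22-28 |
Completion: A=22  B=28  C=15  D=14  E=20
Turnaround (C−A): A=19  B=17  C=13  D=14  E=9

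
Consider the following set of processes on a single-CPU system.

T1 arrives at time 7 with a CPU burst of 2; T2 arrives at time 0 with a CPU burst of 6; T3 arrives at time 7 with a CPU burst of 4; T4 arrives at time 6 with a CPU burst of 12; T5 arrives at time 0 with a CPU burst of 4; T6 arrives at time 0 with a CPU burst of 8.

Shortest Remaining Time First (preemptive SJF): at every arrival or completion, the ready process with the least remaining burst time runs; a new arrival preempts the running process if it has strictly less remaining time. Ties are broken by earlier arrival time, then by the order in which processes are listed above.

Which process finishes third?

Timeline: | T5 0-4 | T2 4-7 | T1 7-9 | T2 9-12 | T3 12-16 | T6 16-24 | T4 24-36 |
Completion: T1=9  T2=12  T3=16  T4=36  T5=4  T6=24
Finish order: T5 → T1 → T2 → T3 → T6 → T4

T2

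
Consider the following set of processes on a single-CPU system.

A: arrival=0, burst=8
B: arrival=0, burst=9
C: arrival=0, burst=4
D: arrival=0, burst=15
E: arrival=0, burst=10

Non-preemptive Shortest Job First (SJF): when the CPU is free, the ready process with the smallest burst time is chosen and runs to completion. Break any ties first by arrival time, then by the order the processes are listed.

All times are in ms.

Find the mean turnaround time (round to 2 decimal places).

Schedule: | C 0-4 | A 4-12 | B 12-21 | E 21-31 | D 31-46 |
Completion: A=12  B=21  C=4  D=46  E=31
Turnaround (C−A): A=12  B=21  C=4  D=46  E=31
Turnaround times: A=12, B=21, C=4, D=46, E=31
Average turnaround = (12+21+4+46+31) / 5 = 114/5 = 22.80

22.80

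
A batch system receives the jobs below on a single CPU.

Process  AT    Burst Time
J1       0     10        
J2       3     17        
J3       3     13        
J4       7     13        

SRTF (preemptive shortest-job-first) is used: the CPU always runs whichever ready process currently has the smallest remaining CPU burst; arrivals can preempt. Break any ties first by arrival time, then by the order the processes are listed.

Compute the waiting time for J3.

Gantt: | J1 0-10 | J3 10-23 | J4 23-36 | J2 36-53 |
Completion: J1=10  J2=53  J3=23  J4=36
Waiting(J3) = turnaround − burst = 20 − 13 = 7

7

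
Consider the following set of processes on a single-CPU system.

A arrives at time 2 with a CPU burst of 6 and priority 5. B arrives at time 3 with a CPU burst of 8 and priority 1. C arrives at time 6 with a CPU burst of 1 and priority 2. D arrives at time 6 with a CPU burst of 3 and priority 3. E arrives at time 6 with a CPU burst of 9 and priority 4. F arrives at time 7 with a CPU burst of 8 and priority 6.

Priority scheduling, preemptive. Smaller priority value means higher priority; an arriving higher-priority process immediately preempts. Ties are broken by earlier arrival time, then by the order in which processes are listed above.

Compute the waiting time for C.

Timeline: | idle 0-2 | A 2-3 | B 3-11 | C 11-12 | D 12-15 | E 15-24 | A 24-29 | F 29-37 |
Completion: A=29  B=11  C=12  D=15  E=24  F=37
Waiting(C) = turnaround − burst = 6 − 1 = 5

5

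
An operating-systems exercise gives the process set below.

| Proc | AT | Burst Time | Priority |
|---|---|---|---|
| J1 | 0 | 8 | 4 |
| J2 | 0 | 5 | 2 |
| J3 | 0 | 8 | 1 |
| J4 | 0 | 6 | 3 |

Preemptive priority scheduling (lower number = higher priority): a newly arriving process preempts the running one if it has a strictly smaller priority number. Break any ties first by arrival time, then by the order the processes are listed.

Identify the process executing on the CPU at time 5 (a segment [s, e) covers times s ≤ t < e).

J3

Timeline: | J3 0-8 | J2 8-13 | J4 13-19 | J1 19-27 |
Completion: J1=27  J2=13  J3=8  J4=19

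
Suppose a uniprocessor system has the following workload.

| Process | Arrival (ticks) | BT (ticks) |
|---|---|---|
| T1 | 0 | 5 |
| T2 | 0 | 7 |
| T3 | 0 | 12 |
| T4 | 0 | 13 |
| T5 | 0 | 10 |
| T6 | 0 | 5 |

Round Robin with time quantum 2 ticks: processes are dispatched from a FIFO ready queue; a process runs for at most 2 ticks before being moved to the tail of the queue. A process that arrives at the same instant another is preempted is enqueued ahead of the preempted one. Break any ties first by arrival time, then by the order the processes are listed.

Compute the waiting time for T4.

Gantt: | T1 0-2 | T2 2-4 | T3 4-6 | T4 6-8 | T5 8-10 | T6 10-12 | T1 12-14 | T2 14-16 | T3 16-18 | T4 18-20 | T5 20-22 | T6 22-24 | T1 24-25 | T2 25-27 | T3 27-29 | T4 29-31 | T5 31-33 | T6 33-34 | T2 34-35 | T3 35-37 | T4 37-39 | T5 39-41 | T3 41-43 | T4 43-45 | T5 45-47 | T3 47-49 | T4 49-52 |
Completion: T1=25  T2=35  T3=49  T4=52  T5=47  T6=34
Waiting(T4) = turnaround − burst = 52 − 13 = 39

39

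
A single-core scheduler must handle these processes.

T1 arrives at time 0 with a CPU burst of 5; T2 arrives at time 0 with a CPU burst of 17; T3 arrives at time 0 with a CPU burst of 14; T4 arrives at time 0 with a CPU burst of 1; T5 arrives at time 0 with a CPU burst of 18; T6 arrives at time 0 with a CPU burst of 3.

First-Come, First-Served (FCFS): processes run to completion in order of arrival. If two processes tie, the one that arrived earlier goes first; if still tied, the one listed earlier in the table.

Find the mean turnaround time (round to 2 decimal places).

Gantt: | T1 0-5 | T2 5-22 | T3 22-36 | T4 36-37 | T5 37-55 | T6 55-58 |
Completion: T1=5  T2=22  T3=36  T4=37  T5=55  T6=58
Turnaround (C−A): T1=5  T2=22  T3=36  T4=37  T5=55  T6=58
Turnaround times: T1=5, T2=22, T3=36, T4=37, T5=55, T6=58
Average turnaround = (5+22+36+37+55+58) / 6 = 213/6 = 35.50

35.50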